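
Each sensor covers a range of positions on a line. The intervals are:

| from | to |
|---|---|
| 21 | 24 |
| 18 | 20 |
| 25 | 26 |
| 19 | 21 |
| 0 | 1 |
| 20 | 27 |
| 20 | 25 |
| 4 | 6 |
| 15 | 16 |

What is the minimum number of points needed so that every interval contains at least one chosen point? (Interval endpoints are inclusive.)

6

Process intervals by earliest right end; each time one isn't hit yet, stab at its right endpoint.
By right end: [0,1]  [4,6]  [15,16]  [18,20]  [19,21]  [21,24]  [20,25]  [25,26]  [20,27]
[0,1] uncovered → point at 1; [4,6] uncovered → point at 6; [15,16] uncovered → point at 16; [18,20] uncovered → point at 20; [21,24] uncovered → point at 24; [25,26] uncovered → point at 26.
Points: 1, 6, 16, 20, 24, 26 (6 total).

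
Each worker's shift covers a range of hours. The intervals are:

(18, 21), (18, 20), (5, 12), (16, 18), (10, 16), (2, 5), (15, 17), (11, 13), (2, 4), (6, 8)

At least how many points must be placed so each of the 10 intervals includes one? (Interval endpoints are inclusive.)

5

Sort by right endpoint; whenever an interval is uncovered, place a point at its right end.
Sorted: [2,4] [2,5] [6,8] [5,12] [11,13] [10,16] [15,17] [16,18] [18,20] [18,21]
{[2,4],[2,5]} hit by 4; {[6,8],[5,12]} hit by 8; {[11,13],[10,16]} hit by 13; {[15,17],[16,18]} hit by 17; {[18,20],[18,21]} hit by 20.
Points: 4, 8, 13, 17, 20 (5 total).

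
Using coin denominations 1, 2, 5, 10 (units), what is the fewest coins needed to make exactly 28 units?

28 − 2×10→8 − 1×5→3 − 1×2→1 − 1×1→0
Total coins = 2 + 1 + 1 + 1 = 5

5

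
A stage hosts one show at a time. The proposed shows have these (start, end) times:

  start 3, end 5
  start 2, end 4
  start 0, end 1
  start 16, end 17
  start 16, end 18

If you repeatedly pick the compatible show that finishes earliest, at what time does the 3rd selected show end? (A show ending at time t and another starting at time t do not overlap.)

17

Greedy by earliest finish: after sorting by end time, pick each interval compatible with the last pick.
Sorted by end: (0,1)  (2,4)  (3,5)  (16,17)  (16,18)
take (0,1); take (2,4); take (16,17).
Selected: (0,1) (2,4) (16,17)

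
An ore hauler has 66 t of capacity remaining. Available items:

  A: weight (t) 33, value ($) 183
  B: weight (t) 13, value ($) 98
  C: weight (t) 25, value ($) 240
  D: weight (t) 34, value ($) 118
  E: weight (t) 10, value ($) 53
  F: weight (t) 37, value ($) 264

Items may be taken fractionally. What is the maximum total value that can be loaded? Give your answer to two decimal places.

Greedy by value/weight ratio, highest first.
Ratios (sorted): C 9.60, B 7.54, F 7.14, A 5.55, E 5.30, D 3.47
take C (25 @ 240); take B (13 @ 98); take 28/37 of F → 199.78. Capacity used 66/66.
Total value = 537.78

537.78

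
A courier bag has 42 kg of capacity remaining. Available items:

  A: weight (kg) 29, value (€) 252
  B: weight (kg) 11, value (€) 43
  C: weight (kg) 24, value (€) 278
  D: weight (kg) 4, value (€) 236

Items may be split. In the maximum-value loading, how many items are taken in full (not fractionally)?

Order: D (236/4=59.00) > C (278/24=11.58) > A (252/29=8.69) > B (43/11=3.91)
Fill: take D (4 @ 236) → take C (24 @ 278) → take 14/29 of A → 121.66; 42/42 used.
2 item(s) taken whole; one partial (take 14/29 of A).

2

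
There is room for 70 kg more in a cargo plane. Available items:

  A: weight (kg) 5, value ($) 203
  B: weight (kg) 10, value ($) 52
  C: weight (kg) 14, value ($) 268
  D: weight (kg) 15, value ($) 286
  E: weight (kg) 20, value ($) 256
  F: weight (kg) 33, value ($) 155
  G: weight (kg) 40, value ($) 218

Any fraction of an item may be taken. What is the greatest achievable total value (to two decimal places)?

1100.20

Order: A (203/5=40.60) > C (268/14=19.14) > D (286/15=19.07) > E (256/20=12.80) > G (218/40=5.45) > B (52/10=5.20) > F (155/33=4.70)
Fill: take A (5 @ 203) → take C (14 @ 268) → take D (15 @ 286) → take E (20 @ 256) → take 16/40 of G → 87.20; 70/70 used.
Total value = 1100.20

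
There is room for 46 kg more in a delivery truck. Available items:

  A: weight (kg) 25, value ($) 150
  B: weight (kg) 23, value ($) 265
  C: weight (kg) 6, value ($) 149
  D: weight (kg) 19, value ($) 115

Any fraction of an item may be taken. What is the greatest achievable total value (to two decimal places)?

Order: C (149/6=24.83) > B (265/23=11.52) > D (115/19=6.05) > A (150/25=6.00)
Fill: take C (6 @ 149) → take B (23 @ 265) → take 17/19 of D → 102.89; 46/46 used.
Total value = 516.89

516.89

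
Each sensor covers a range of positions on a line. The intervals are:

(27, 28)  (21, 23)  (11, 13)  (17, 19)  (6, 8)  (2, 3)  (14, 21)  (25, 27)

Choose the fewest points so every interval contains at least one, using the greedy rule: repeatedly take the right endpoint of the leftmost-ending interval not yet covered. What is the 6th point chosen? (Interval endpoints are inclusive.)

27

Sort by right endpoint; whenever an interval is uncovered, place a point at its right end.
By right end: [2,3]  [6,8]  [11,13]  [17,19]  [14,21]  [21,23]  [25,27]  [27,28]
[2,3] uncovered → point at 3; [6,8] uncovered → point at 8; [11,13] uncovered → point at 13; [17,19] uncovered → point at 19; [21,23] uncovered → point at 23; [25,27] uncovered → point at 27.
Points: 3, 8, 13, 19, 23, 27 (6 total).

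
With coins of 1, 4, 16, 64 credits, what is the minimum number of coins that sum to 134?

5

134 = 2×64 + 1×4 + 2×1
Total coins = 2 + 1 + 2 = 5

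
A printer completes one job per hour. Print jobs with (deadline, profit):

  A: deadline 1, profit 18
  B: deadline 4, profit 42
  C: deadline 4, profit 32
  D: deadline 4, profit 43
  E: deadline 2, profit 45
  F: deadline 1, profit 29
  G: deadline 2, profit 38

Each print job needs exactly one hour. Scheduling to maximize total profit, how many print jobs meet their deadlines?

4

Sort by profit descending; place each in the latest free slot ≤ its deadline.
By profit: E(d2,45), D(d4,43), B(d4,42), G(d2,38), C(d4,32), F(d1,29), A(d1,18)
E→slot 2; D→slot 4; B→slot 3; G→slot 1; C skipped; F skipped; A skipped.
4 of 7 scheduled.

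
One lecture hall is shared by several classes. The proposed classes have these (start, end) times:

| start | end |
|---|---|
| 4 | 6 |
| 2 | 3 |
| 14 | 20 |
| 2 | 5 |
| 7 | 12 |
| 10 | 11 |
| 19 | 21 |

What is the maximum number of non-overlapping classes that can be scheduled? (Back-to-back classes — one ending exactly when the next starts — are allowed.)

4

Order by finish time; keep every interval that doesn't clash with the previous kept one.
Sorted by end: (2,3)  (2,5)  (4,6)  (10,11)  (7,12)  (14,20)  (19,21)
take (2,3); take (4,6); take (10,11); take (14,20).
Selected 4 classes.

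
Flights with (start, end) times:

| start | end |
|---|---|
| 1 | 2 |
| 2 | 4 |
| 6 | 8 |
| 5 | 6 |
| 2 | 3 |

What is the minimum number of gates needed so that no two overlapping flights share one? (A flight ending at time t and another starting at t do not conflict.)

Events (time:±→running): 1:+→1 2:-→0 2:+→1 2:+→2 … peak 2.

2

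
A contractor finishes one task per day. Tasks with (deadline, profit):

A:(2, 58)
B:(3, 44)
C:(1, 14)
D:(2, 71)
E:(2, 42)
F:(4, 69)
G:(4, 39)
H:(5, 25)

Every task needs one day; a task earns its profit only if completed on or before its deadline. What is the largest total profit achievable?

267

By profit: D(d2,71), F(d4,69), A(d2,58), B(d3,44), E(d2,42), G(d4,39), H(d5,25), C(d1,14)
D→slot 2; F→slot 4; A→slot 1; B→slot 3; E skipped; G skipped; H→slot 5; C skipped.
Profit = 58 + 71 + 44 + 69 + 25 = 267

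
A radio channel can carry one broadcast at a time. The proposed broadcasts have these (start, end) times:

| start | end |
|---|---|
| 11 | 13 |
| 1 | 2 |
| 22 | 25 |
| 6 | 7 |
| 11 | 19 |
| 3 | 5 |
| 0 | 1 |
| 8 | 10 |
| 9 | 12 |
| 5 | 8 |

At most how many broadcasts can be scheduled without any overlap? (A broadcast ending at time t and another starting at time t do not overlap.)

Order by finish time; keep every interval that doesn't clash with the previous kept one.
Sorted by end: (0,1)  (1,2)  (3,5)  (6,7)  (5,8)  (8,10)  (9,12)  (11,13)  (11,19)  (22,25)
take (0,1); take (1,2); take (3,5); take (6,7); take (8,10); skip (9,12); take (11,13); take (22,25).
Selected 7 broadcasts.

7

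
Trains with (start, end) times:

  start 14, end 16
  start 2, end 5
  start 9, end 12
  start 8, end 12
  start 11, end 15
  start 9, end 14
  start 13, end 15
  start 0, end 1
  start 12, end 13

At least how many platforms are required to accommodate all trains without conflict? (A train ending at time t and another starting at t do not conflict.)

4

Events (time:±→running): 0:+→1 1:-→0 2:+→1 5:-→0 8:+→1 9:+→2 9:+→3 11:+→4 … peak 4.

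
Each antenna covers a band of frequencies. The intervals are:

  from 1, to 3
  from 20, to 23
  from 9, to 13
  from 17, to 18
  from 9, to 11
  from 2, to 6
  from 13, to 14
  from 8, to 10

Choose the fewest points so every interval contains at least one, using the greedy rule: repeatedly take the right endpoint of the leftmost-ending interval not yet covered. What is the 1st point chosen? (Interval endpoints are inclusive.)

Process intervals by earliest right end; each time one isn't hit yet, stab at its right endpoint.
By right end: [1,3]  [2,6]  [8,10]  [9,11]  [9,13]  [13,14]  [17,18]  [20,23]
[1,3] uncovered → point at 3; [8,10] uncovered → point at 10; [13,14] uncovered → point at 14; [17,18] uncovered → point at 18; [20,23] uncovered → point at 23.
Points: 3, 10, 14, 18, 23 (5 total).

3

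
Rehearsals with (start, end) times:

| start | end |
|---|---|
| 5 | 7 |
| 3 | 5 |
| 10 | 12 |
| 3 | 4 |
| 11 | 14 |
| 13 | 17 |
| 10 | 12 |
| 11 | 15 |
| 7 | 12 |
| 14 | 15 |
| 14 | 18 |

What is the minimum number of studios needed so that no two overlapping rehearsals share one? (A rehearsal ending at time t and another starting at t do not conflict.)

Count concurrent intervals with a sweep; the peak is the room count.
starts: [3, 3, 5, 7, 10, 10, 11, 11, 13, 14, 14]
ends:   [4, 5, 7, 12, 12, 12, 14, 15, 15, 17, 18]
s3→1 s3→2 e4→1 e5→0 s5→1 e7→0 s7→1 s10→2 s10→3 s11→4 s11→5  — peak 5.

5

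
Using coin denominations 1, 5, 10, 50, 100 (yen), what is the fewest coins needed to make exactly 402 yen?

402 = 4×100 + 2×1
Total coins = 4 + 2 = 6

6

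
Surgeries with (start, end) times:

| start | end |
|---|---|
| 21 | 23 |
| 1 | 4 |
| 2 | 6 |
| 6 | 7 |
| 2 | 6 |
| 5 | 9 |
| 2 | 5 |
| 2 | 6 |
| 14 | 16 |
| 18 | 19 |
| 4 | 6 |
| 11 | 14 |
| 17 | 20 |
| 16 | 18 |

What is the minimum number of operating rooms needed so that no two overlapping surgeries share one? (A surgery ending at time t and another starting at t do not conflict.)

Count concurrent intervals with a sweep; the peak is the room count.
starts: [1, 2, 2, 2, 2, 4, 5, 6, 11, 14, 16, 17, 18, 21]
ends:   [4, 5, 6, 6, 6, 6, 7, 9, 14, 16, 18, 19, 20, 23]
s1→1 s2→2 s2→3 s2→4 s2→5  — peak 5.

5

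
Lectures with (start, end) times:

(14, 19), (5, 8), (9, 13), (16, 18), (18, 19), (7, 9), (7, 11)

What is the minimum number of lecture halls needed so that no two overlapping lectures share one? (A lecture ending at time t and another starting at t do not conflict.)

3

Events (time:±→running): 5:+→1 7:+→2 7:+→3 … peak 3.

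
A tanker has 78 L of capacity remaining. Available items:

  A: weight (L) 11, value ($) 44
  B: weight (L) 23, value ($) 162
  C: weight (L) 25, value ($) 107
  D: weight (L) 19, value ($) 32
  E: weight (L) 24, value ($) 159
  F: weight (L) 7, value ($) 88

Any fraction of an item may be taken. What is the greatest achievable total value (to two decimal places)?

511.72

Greedy by value/weight ratio, highest first.
Ratios (sorted): F 12.57, B 7.04, E 6.62, C 4.28, A 4.00, D 1.68
take F (7 @ 88); take B (23 @ 162); take E (24 @ 159); take 24/25 of C → 102.72. Capacity used 78/78.
Total value = 511.72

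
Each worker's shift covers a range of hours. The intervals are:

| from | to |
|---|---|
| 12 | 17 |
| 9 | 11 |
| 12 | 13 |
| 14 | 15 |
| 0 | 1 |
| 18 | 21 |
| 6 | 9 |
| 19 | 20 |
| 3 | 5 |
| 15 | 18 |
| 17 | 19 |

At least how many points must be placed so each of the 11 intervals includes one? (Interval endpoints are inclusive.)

By right end: [0,1]  [3,5]  [6,9]  [9,11]  [12,13]  [14,15]  [12,17]  [15,18]  [17,19]  [19,20]  [18,21]
[0,1] uncovered → point at 1; [3,5] uncovered → point at 5; [6,9] uncovered → point at 9; [12,13] uncovered → point at 13; [14,15] uncovered → point at 15; [17,19] uncovered → point at 19.
Points: 1, 5, 9, 13, 15, 19 (6 total).

6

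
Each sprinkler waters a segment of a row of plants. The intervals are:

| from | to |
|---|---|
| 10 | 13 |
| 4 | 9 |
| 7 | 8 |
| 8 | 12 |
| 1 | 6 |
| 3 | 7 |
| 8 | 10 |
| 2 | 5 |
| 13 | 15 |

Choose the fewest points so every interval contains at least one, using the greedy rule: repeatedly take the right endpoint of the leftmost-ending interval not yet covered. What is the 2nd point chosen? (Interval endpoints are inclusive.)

Sorted: [2,5] [1,6] [3,7] [7,8] [4,9] [8,10] [8,12] [10,13] [13,15]
{[2,5],[1,6],[3,7]} hit by 5; {[7,8],[4,9],[8,10],[8,12]} hit by 8; {[10,13],[13,15]} hit by 13.
Points: 5, 8, 13 (3 total).

8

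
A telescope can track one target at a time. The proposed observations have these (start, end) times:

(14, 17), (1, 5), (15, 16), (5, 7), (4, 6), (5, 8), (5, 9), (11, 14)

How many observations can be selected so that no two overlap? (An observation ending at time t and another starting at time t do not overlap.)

4

Greedy by earliest finish: after sorting by end time, pick each interval compatible with the last pick.
By end time: (1,5), (4,6), (5,7), (5,8), (5,9), (11,14), (15,16), (14,17).
Pick (1,5); next start ≥ 5 → (5,7); next start ≥ 7 → (11,14); next start ≥ 14 → (15,16).
Selected 4 observations.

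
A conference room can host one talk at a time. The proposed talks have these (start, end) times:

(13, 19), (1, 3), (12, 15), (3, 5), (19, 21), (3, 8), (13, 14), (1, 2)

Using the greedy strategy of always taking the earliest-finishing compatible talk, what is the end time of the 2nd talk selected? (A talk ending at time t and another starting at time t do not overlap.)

Sorted by end: (1,2)  (1,3)  (3,5)  (3,8)  (13,14)  (12,15)  (13,19)  (19,21)
take (1,2); take (3,5); take (13,14); take (19,21).
Selected: (1,2) (3,5) (13,14) (19,21)

5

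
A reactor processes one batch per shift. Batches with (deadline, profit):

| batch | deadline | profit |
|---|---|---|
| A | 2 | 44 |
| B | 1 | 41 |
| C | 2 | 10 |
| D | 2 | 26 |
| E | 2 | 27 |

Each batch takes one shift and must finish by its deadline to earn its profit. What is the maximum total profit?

85

Profit order: A=44 B=41 E=27 D=26 C=10
Assign: A→slot 2, B→slot 1, E skipped, D skipped, C skipped.
Slots: [1:B] [2:A]
Profit = 41 + 44 = 85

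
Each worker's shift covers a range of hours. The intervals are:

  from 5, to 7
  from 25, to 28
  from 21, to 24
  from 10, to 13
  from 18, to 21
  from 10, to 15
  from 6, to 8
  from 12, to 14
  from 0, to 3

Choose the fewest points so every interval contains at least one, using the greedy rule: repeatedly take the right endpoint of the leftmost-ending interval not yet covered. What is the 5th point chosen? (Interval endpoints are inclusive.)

28

Sort by right endpoint; whenever an interval is uncovered, place a point at its right end.
By right end: [0,3]  [5,7]  [6,8]  [10,13]  [12,14]  [10,15]  [18,21]  [21,24]  [25,28]
[0,3] uncovered → point at 3; [5,7] uncovered → point at 7; [10,13] uncovered → point at 13; [18,21] uncovered → point at 21; [25,28] uncovered → point at 28.
Points: 3, 7, 13, 21, 28 (5 total).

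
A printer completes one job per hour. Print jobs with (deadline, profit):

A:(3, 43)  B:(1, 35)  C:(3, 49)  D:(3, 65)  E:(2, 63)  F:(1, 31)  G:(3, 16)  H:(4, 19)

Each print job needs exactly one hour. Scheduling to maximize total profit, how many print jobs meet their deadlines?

Profit order: D=65 E=63 C=49 A=43 B=35 F=31 H=19 G=16
Assign: D→slot 3, E→slot 2, C→slot 1, A skipped, B skipped, F skipped, H→slot 4, G skipped.
Slots: [1:C] [2:E] [3:D] [4:H]
4 of 8 scheduled.

4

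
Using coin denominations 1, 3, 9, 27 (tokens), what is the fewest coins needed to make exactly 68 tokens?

6

Greedy: take as many of the largest coin as possible, then repeat with the remainder.
68 = 2×27 + 1×9 + 1×3 + 2×1
Total coins = 2 + 1 + 1 + 2 = 6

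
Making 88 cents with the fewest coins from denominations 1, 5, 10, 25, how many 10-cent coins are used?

Greedy: take as many of the largest coin as possible, then repeat with the remainder.
88 = 3×25 + 1×10 + 3×1
Count of 10: 1

1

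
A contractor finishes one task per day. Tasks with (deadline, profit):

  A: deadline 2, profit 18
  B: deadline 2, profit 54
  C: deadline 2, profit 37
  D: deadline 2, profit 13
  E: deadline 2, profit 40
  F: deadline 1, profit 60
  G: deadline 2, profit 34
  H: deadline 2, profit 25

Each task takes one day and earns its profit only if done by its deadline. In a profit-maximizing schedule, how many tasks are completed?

By profit: F(d1,60), B(d2,54), E(d2,40), C(d2,37), G(d2,34), H(d2,25), A(d2,18), D(d2,13)
F→slot 1; B→slot 2; E skipped; C skipped; G skipped; H skipped; A skipped; D skipped.
2 of 8 scheduled.

2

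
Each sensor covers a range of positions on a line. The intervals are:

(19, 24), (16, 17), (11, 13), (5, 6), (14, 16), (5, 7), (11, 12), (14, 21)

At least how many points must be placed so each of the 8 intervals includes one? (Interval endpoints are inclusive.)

By right end: [5,6]  [5,7]  [11,12]  [11,13]  [14,16]  [16,17]  [14,21]  [19,24]
[5,6] uncovered → point at 6; [11,12] uncovered → point at 12; [14,16] uncovered → point at 16; [19,24] uncovered → point at 24.
Points: 6, 12, 16, 24 (4 total).

4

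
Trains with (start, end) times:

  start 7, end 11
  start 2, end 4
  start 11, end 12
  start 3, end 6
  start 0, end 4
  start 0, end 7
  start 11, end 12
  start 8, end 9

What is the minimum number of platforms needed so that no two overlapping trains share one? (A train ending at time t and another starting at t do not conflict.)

4

The answer is the maximum number of intervals overlapping at any instant.
starts: [0, 0, 2, 3, 7, 8, 11, 11]
ends:   [4, 4, 6, 7, 9, 11, 12, 12]
s0→1 s0→2 s2→3 s3→4  — peak 4.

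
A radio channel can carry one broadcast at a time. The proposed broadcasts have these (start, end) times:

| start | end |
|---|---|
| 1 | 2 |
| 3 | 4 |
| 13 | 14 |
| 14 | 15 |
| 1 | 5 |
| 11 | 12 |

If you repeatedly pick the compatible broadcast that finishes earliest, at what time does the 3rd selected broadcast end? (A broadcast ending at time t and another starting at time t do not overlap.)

Greedy by earliest finish: after sorting by end time, pick each interval compatible with the last pick.
Sorted by end: (1,2)  (3,4)  (1,5)  (11,12)  (13,14)  (14,15)
take (1,2); take (3,4); skip (1,5); take (11,12); take (13,14); take (14,15).
Selected: (1,2) (3,4) (11,12) (13,14) (14,15)

12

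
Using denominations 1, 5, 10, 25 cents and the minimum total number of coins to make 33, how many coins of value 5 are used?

1

Use the largest denomination that fits, subtract, and repeat.
33 = 1×25 + 1×5 + 3×1
Count of 5: 1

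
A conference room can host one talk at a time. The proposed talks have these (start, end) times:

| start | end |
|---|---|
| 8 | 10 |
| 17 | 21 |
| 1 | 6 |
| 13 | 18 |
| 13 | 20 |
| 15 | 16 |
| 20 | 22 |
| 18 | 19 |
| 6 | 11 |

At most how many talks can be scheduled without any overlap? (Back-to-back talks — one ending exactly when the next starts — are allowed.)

5

By end time: (1,6), (8,10), (6,11), (15,16), (13,18), (18,19), (13,20), (17,21), (20,22).
Pick (1,6); next start ≥ 6 → (8,10); next start ≥ 10 → (15,16); next start ≥ 16 → (18,19); next start ≥ 19 → (20,22).
Selected 5 talks.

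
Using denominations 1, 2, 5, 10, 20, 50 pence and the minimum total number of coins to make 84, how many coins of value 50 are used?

Greedy: take as many of the largest coin as possible, then repeat with the remainder.
84 − 1×50→34 − 1×20→14 − 1×10→4 − 2×2→0
Count of 50: 1

1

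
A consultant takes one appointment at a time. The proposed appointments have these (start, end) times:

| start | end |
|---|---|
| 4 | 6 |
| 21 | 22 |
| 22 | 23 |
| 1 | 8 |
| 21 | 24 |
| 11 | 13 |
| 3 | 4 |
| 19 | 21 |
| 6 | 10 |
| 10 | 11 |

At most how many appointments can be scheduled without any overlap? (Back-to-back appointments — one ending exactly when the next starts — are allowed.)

Order by finish time; keep every interval that doesn't clash with the previous kept one.
Sorted by end: (3,4)  (4,6)  (1,8)  (6,10)  (10,11)  (11,13)  (19,21)  (21,22)  (22,23)  (21,24)
take (3,4); take (4,6); take (6,10); take (10,11); take (11,13); take (19,21); take (21,22); take (22,23); skip (21,24).
Selected 8 appointments.

8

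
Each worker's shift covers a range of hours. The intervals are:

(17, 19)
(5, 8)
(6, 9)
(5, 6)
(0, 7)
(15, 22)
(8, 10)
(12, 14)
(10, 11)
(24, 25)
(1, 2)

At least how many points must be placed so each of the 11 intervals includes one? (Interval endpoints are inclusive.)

6

Sort by right endpoint; whenever an interval is uncovered, place a point at its right end.
By right end: [1,2]  [5,6]  [0,7]  [5,8]  [6,9]  [8,10]  [10,11]  [12,14]  [17,19]  [15,22]  [24,25]
[1,2] uncovered → point at 2; [5,6] uncovered → point at 6; [8,10] uncovered → point at 10; [12,14] uncovered → point at 14; [17,19] uncovered → point at 19; [24,25] uncovered → point at 25.
Points: 2, 6, 10, 14, 19, 25 (6 total).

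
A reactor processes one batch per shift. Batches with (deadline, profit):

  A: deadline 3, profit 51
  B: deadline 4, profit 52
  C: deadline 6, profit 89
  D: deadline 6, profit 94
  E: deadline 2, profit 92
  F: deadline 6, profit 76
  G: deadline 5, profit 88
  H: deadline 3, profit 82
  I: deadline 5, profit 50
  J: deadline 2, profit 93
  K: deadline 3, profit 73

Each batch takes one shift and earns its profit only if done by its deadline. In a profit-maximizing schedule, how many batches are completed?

6

Sort by profit descending; place each in the latest free slot ≤ its deadline.
By profit: D(d6,94), J(d2,93), E(d2,92), C(d6,89), G(d5,88), H(d3,82), F(d6,76), K(d3,73), B(d4,52), A(d3,51), I(d5,50)
D→slot 6; J→slot 2; E→slot 1; C→slot 5; G→slot 4; H→slot 3; F skipped; K skipped; B skipped; A skipped; I skipped.
6 of 11 scheduled.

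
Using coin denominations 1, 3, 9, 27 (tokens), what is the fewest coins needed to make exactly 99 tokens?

99 − 3×27→18 − 2×9→0
Total coins = 3 + 2 = 5

5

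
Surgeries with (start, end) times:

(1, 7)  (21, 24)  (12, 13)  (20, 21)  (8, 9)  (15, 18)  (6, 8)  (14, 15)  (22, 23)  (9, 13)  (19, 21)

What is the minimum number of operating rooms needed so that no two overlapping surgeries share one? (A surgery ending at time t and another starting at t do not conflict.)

Events (time:±→running): 1:+→1 6:+→2 … peak 2.

2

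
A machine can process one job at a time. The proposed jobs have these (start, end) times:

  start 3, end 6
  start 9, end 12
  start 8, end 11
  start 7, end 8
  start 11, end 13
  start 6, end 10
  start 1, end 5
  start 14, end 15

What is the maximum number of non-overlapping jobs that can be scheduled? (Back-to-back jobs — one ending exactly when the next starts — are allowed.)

Order by finish time; keep every interval that doesn't clash with the previous kept one.
Sorted by end: (1,5)  (3,6)  (7,8)  (6,10)  (8,11)  (9,12)  (11,13)  (14,15)
take (1,5); take (7,8); take (8,11); skip (9,12); take (11,13); take (14,15).
Selected 5 jobs.

5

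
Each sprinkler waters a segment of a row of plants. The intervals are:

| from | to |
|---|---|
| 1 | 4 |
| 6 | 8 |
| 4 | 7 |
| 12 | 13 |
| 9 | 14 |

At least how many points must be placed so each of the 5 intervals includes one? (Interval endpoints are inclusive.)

3

Sorted: [1,4] [4,7] [6,8] [12,13] [9,14]
{[1,4],[4,7]} hit by 4; {[6,8]} hit by 8; {[12,13],[9,14]} hit by 13.
Points: 4, 8, 13 (3 total).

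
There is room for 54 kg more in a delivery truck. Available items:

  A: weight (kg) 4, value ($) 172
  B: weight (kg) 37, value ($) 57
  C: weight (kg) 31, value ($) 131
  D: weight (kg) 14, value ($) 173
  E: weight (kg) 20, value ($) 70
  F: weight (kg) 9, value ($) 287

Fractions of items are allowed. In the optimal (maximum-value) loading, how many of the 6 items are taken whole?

3

Sort by value per unit weight and fill in that order.
Ratios (sorted): A 43.00, F 31.89, D 12.36, C 4.23, E 3.50, B 1.54
take A (4 @ 172); take F (9 @ 287); take D (14 @ 173); take 27/31 of C → 114.10. Capacity used 54/54.
3 item(s) taken whole; one partial (take 27/31 of C).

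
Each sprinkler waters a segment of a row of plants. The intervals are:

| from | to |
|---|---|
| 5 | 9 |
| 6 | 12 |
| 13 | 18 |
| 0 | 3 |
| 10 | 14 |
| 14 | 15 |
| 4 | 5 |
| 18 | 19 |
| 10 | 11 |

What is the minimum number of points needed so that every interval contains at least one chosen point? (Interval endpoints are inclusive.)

Sorted: [0,3] [4,5] [5,9] [10,11] [6,12] [10,14] [14,15] [13,18] [18,19]
{[0,3]} hit by 3; {[4,5],[5,9]} hit by 5; {[10,11],[6,12],[10,14]} hit by 11; {[14,15],[13,18]} hit by 15; {[18,19]} hit by 19.
Points: 3, 5, 11, 15, 19 (5 total).

5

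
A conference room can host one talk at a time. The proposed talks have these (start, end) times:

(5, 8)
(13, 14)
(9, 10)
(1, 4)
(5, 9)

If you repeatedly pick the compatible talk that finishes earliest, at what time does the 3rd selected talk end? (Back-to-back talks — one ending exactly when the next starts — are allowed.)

By end time: (1,4), (5,8), (5,9), (9,10), (13,14).
Pick (1,4); next start ≥ 4 → (5,8); next start ≥ 8 → (9,10); next start ≥ 10 → (13,14).
Selected: (1,4) (5,8) (9,10) (13,14)

10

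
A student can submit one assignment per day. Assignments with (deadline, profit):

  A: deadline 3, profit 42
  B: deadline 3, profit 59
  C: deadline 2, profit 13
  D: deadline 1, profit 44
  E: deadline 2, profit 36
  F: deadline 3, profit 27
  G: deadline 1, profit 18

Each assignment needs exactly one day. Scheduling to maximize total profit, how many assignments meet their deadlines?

3

Sort by profit descending; place each in the latest free slot ≤ its deadline.
By profit: B(d3,59), D(d1,44), A(d3,42), E(d2,36), F(d3,27), G(d1,18), C(d2,13)
B→slot 3; D→slot 1; A→slot 2; E skipped; F skipped; G skipped; C skipped.
3 of 7 scheduled.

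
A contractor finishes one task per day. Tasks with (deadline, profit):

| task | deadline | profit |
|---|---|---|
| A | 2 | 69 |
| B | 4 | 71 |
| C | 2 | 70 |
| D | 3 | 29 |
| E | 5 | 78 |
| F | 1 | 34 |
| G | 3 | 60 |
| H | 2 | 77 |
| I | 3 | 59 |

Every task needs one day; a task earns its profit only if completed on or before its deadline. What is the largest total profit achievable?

By profit: E(d5,78), H(d2,77), B(d4,71), C(d2,70), A(d2,69), G(d3,60), I(d3,59), F(d1,34), D(d3,29)
E→slot 5; H→slot 2; B→slot 4; C→slot 1; A skipped; G→slot 3; I skipped; F skipped; D skipped.
Profit = 70 + 77 + 60 + 71 + 78 = 356

356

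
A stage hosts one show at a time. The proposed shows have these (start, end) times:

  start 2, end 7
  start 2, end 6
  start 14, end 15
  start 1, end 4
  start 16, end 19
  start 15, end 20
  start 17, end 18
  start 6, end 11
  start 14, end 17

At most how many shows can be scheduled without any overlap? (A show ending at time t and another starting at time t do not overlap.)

Sort by end time and greedily take each interval whose start is ≥ the last chosen end.
By end time: (1,4), (2,6), (2,7), (6,11), (14,15), (14,17), (17,18), (16,19), (15,20).
Pick (1,4); next start ≥ 4 → (6,11); next start ≥ 11 → (14,15); next start ≥ 15 → (17,18).
Selected 4 shows.

4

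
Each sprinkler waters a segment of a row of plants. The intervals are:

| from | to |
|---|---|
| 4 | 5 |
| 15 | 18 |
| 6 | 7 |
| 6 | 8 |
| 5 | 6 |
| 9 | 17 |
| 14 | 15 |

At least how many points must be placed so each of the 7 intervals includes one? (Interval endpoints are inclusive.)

Sort by right endpoint; whenever an interval is uncovered, place a point at its right end.
By right end: [4,5]  [5,6]  [6,7]  [6,8]  [14,15]  [9,17]  [15,18]
[4,5] uncovered → point at 5; [6,7] uncovered → point at 7; [14,15] uncovered → point at 15.
Points: 5, 7, 15 (3 total).

3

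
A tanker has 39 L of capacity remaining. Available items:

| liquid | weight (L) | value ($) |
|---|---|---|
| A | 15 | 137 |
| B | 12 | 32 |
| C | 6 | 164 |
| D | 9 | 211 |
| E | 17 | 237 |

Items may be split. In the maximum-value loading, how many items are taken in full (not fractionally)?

3

Sort by value per unit weight and fill in that order.
Ratios (sorted): C 27.33, D 23.44, E 13.94, A 9.13, B 2.67
take C (6 @ 164); take D (9 @ 211); take E (17 @ 237); take 7/15 of A → 63.93. Capacity used 39/39.
3 item(s) taken whole; one partial (take 7/15 of A).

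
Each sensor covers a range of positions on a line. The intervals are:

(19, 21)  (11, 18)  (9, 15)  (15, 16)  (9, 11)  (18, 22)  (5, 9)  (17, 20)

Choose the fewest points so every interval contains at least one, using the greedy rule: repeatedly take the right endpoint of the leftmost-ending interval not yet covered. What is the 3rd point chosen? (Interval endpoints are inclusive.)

20

Process intervals by earliest right end; each time one isn't hit yet, stab at its right endpoint.
Sorted: [5,9] [9,11] [9,15] [15,16] [11,18] [17,20] [19,21] [18,22]
{[5,9],[9,11],[9,15]} hit by 9; {[15,16],[11,18]} hit by 16; {[17,20],[19,21],[18,22]} hit by 20.
Points: 9, 16, 20 (3 total).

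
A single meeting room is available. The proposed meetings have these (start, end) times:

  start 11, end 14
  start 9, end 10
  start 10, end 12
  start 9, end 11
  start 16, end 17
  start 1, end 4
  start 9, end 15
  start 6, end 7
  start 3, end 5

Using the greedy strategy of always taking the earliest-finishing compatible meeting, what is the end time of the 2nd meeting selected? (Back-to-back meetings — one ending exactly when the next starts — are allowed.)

7

Sort by end time and greedily take each interval whose start is ≥ the last chosen end.
Sorted by end: (1,4)  (3,5)  (6,7)  (9,10)  (9,11)  (10,12)  (11,14)  (9,15)  (16,17)
take (1,4); take (6,7); take (9,10); skip (9,11); take (10,12); take (16,17).
Selected: (1,4) (6,7) (9,10) (10,12) (16,17)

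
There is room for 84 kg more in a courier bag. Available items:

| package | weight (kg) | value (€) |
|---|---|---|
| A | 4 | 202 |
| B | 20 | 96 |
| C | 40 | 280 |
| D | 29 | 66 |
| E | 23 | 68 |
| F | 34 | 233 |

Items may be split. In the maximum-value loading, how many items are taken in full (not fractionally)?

Order: A (202/4=50.50) > C (280/40=7.00) > F (233/34=6.85) > B (96/20=4.80) > E (68/23=2.96) > D (66/29=2.28)
Fill: take A (4 @ 202) → take C (40 @ 280) → take F (34 @ 233) → take 6/20 of B → 28.80; 84/84 used.
3 item(s) taken whole; one partial (take 6/20 of B).

3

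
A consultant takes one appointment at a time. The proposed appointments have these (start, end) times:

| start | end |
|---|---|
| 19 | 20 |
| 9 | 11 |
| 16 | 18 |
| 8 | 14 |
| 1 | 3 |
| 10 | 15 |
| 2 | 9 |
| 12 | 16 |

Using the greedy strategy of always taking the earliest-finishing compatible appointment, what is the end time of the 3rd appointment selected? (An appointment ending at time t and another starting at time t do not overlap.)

Sort by end time and greedily take each interval whose start is ≥ the last chosen end.
By end time: (1,3), (2,9), (9,11), (8,14), (10,15), (12,16), (16,18), (19,20).
Pick (1,3); next start ≥ 3 → (9,11); next start ≥ 11 → (12,16); next start ≥ 16 → (16,18); next start ≥ 18 → (19,20).
Selected: (1,3) (9,11) (12,16) (16,18) (19,20)

16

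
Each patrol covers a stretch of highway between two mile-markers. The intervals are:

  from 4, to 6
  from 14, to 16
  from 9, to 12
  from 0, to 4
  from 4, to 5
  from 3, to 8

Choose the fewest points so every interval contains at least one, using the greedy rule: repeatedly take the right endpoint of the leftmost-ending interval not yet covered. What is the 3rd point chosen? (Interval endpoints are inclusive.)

Sort by right endpoint; whenever an interval is uncovered, place a point at its right end.
Sorted: [0,4] [4,5] [4,6] [3,8] [9,12] [14,16]
{[0,4],[4,5],[4,6],[3,8]} hit by 4; {[9,12]} hit by 12; {[14,16]} hit by 16.
Points: 4, 12, 16 (3 total).

16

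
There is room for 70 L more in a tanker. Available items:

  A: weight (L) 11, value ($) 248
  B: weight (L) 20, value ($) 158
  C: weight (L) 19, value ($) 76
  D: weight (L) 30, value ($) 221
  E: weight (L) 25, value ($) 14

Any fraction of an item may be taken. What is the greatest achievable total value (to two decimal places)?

663.00

Sort by value per unit weight and fill in that order.
Ratios (sorted): A 22.55, B 7.90, D 7.37, C 4.00, E 0.56
take A (11 @ 248); take B (20 @ 158); take D (30 @ 221); take 9/19 of C → 36.00. Capacity used 70/70.
Total value = 663.00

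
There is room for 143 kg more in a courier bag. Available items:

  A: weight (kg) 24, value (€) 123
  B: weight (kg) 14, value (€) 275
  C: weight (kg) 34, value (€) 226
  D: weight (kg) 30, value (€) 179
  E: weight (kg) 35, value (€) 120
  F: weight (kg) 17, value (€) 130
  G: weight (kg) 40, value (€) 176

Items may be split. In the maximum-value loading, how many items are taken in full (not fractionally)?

Order: B (275/14=19.64) > F (130/17=7.65) > C (226/34=6.65) > D (179/30=5.97) > A (123/24=5.12) > G (176/40=4.40) > E (120/35=3.43)
Fill: take B (14 @ 275) → take F (17 @ 130) → take C (34 @ 226) → take D (30 @ 179) → take A (24 @ 123) → take 24/40 of G → 105.60; 143/143 used.
5 item(s) taken whole; one partial (take 24/40 of G).

5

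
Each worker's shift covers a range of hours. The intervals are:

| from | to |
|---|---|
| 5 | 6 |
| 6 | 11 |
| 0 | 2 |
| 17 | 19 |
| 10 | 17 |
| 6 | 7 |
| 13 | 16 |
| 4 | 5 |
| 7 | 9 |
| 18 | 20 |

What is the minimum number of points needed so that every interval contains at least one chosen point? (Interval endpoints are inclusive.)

Process intervals by earliest right end; each time one isn't hit yet, stab at its right endpoint.
By right end: [0,2]  [4,5]  [5,6]  [6,7]  [7,9]  [6,11]  [13,16]  [10,17]  [17,19]  [18,20]
[0,2] uncovered → point at 2; [4,5] uncovered → point at 5; [6,7] uncovered → point at 7; [13,16] uncovered → point at 16; [17,19] uncovered → point at 19.
Points: 2, 5, 7, 16, 19 (5 total).

5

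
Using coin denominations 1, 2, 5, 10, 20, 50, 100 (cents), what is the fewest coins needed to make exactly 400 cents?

400 − 4×100→0
Total coins = 4 = 4

4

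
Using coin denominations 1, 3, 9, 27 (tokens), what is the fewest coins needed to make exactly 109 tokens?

5

Greedy: take as many of the largest coin as possible, then repeat with the remainder.
109 − 4×27→1 − 1×1→0
Total coins = 4 + 1 = 5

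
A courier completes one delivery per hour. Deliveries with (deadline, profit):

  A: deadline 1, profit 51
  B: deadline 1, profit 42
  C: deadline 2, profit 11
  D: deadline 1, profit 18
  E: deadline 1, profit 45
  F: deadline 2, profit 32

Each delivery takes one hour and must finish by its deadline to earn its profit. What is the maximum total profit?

83

Sort by profit descending; place each in the latest free slot ≤ its deadline.
By profit: A(d1,51), E(d1,45), B(d1,42), F(d2,32), D(d1,18), C(d2,11)
A→slot 1; E skipped; B skipped; F→slot 2; D skipped; C skipped.
Profit = 51 + 32 = 83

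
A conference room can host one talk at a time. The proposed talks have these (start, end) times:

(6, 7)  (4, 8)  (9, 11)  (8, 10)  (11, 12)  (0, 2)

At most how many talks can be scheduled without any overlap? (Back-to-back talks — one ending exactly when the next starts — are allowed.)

Sort by end time and greedily take each interval whose start is ≥ the last chosen end.
By end time: (0,2), (6,7), (4,8), (8,10), (9,11), (11,12).
Pick (0,2); next start ≥ 2 → (6,7); next start ≥ 7 → (8,10); next start ≥ 10 → (11,12).
Selected 4 talks.

4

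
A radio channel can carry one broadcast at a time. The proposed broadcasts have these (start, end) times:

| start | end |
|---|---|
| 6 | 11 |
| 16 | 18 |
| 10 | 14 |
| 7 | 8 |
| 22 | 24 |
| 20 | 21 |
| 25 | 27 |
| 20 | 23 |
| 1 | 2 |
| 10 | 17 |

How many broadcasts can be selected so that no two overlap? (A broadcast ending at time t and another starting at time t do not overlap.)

7

By end time: (1,2), (7,8), (6,11), (10,14), (10,17), (16,18), (20,21), (20,23), (22,24), (25,27).
Pick (1,2); next start ≥ 2 → (7,8); next start ≥ 8 → (10,14); next start ≥ 14 → (16,18); next start ≥ 18 → (20,21); next start ≥ 21 → (22,24); next start ≥ 24 → (25,27).
Selected 7 broadcasts.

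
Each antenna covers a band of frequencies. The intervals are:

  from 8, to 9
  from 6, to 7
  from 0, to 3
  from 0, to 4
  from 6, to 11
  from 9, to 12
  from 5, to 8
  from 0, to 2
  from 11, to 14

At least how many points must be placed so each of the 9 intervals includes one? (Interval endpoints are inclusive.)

Process intervals by earliest right end; each time one isn't hit yet, stab at its right endpoint.
By right end: [0,2]  [0,3]  [0,4]  [6,7]  [5,8]  [8,9]  [6,11]  [9,12]  [11,14]
[0,2] uncovered → point at 2; [6,7] uncovered → point at 7; [8,9] uncovered → point at 9; [11,14] uncovered → point at 14.
Points: 2, 7, 9, 14 (4 total).

4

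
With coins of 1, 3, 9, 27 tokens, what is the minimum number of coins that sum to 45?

3

Greedy: take as many of the largest coin as possible, then repeat with the remainder.
45 = 1×27 + 2×9
Total coins = 1 + 2 = 3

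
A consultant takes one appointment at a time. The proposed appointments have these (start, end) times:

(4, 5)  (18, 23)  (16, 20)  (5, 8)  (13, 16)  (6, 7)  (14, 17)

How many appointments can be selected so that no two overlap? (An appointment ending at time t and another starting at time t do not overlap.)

Greedy by earliest finish: after sorting by end time, pick each interval compatible with the last pick.
By end time: (4,5), (6,7), (5,8), (13,16), (14,17), (16,20), (18,23).
Pick (4,5); next start ≥ 5 → (6,7); next start ≥ 7 → (13,16); next start ≥ 16 → (16,20).
Selected 4 appointments.

4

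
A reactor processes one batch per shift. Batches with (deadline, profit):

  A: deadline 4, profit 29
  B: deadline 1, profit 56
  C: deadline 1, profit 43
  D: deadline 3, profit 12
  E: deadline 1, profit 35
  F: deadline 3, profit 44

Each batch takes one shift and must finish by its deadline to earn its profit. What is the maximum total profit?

Sort by profit descending; place each in the latest free slot ≤ its deadline.
Profit order: B=56 F=44 C=43 E=35 A=29 D=12
Assign: B→slot 1, F→slot 3, C skipped, E skipped, A→slot 4, D→slot 2.
Slots: [1:B] [2:D] [3:F] [4:A]
Profit = 56 + 12 + 44 + 29 = 141

141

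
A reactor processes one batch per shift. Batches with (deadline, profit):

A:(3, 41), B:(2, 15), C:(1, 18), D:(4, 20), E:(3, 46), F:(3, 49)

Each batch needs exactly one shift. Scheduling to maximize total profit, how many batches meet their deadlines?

By profit: F(d3,49), E(d3,46), A(d3,41), D(d4,20), C(d1,18), B(d2,15)
F→slot 3; E→slot 2; A→slot 1; D→slot 4; C skipped; B skipped.
4 of 6 scheduled.

4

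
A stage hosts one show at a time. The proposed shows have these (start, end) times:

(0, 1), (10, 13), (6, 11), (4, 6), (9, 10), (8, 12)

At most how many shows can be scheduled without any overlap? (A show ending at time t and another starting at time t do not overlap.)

By end time: (0,1), (4,6), (9,10), (6,11), (8,12), (10,13).
Pick (0,1); next start ≥ 1 → (4,6); next start ≥ 6 → (9,10); next start ≥ 10 → (10,13).
Selected 4 shows.

4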